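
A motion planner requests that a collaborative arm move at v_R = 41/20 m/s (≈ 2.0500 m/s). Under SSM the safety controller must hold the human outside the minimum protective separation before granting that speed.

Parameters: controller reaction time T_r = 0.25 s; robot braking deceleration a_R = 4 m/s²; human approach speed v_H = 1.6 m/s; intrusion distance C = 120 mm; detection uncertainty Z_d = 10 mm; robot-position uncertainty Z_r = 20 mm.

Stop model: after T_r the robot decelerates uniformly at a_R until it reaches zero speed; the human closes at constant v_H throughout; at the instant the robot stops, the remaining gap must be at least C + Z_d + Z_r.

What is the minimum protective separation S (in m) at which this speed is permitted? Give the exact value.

S_min = 1541/640 m = 2.4078 m

T_s = v_R/a_R = (41/20)/4 = 0.5125 s
robot covers v_R·T_r = 2.0500·0.2500 = 0.5125 m before braking
robot under decel: 2.0500²/(2·4.0000) = 0.5253 m
human closes 1.6000·0.7625 = 1.2200 m
residual clearance needed = 0.1200+0.0100+0.0200 = 0.1500 m
S_min ≈ 0.5125+0.5253+1.2200+0.1500  ⇒  S_min = 1541/640 m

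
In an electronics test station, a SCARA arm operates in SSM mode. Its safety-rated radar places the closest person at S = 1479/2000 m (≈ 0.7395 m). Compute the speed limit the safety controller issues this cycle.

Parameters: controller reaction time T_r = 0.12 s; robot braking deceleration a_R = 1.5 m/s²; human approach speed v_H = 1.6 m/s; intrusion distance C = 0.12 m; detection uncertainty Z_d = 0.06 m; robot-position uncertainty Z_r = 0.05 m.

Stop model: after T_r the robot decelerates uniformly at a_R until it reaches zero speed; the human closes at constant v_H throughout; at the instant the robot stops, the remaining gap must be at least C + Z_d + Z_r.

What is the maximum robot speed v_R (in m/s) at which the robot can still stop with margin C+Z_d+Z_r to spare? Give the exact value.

v_R_max = 1/4 m/s = 0.2500 m/s

at the boundary: (1/3)·v² + (89/75)·v + (-127/400) = 0
  disc = (89/75)² − 4·(1/3)·(-127/400) = 41209/22500 ; √disc = 203/150
  v_R = (−(89/75) + 203/150) / (2·(1/3)) = 1/4 m/s
check:
stop time T_s = (1/4)/(3/2) = 0.1667 s
robot covers v_R·T_r = 0.2500·0.1200 = 0.0300 m before braking
braking distance = 0.2500²/(2·1.5000) = 0.0208 m
human closes 1.6000·0.2867 = 0.4587 m
margins: 0.1200+0.0600+0.0500 = 0.2300 m
sum ≈ 0.0300+0.0208+0.4587+0.2300 ≈ 0.7395 m = S ✓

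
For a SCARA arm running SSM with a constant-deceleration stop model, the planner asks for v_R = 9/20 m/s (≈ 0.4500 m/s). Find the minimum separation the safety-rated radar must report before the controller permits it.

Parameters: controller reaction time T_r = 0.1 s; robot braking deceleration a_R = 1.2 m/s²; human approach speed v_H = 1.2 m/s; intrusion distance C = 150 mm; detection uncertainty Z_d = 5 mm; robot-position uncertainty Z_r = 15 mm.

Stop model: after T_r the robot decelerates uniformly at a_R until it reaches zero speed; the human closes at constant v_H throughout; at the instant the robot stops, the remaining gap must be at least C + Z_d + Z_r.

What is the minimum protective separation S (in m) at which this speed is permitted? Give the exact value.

S_min = 1391/1600 m = 0.8694 m

braking lasts T_s = (9/20)/(6/5) = 0.3750 s
robot in T_r: 0.4500·0.1000 = 0.0450 m
robot under decel: 0.4500²/(2·1.2000) = 0.0844 m
human over T_r+T_s: 1.2000·(0.1000+0.3750) = 0.5700 m
C+Z_d+Z_r = 0.1500+0.0050+0.0150 = 0.1700 m
S_min ≈ 0.0450+0.0844+0.5700+0.1700  ⇒  S_min = 1391/1600 m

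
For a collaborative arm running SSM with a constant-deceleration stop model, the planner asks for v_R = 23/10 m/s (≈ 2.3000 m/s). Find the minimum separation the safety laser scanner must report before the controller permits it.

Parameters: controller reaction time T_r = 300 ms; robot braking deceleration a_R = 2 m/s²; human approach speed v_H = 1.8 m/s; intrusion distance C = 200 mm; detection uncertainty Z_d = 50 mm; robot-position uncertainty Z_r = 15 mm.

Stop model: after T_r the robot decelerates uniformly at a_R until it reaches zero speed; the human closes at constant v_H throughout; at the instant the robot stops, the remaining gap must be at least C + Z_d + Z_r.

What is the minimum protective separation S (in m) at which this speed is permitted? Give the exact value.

S_min = 391/80 m = 4.8875 m

braking lasts T_s = (23/10)/2 = 1.1500 s
reaction-phase robot travel = 2.3000·0.3000 = 0.6900 m
robot under decel: 2.3000²/(2·2.0000) = 1.3225 m
person approaches 1.8000·(0.3000+1.1500) = 2.6100 m
residual clearance needed = 0.2000+0.0500+0.0150 = 0.2650 m
S_min ≈ 0.6900+1.3225+2.6100+0.2650  ⇒  S_min = 391/80 m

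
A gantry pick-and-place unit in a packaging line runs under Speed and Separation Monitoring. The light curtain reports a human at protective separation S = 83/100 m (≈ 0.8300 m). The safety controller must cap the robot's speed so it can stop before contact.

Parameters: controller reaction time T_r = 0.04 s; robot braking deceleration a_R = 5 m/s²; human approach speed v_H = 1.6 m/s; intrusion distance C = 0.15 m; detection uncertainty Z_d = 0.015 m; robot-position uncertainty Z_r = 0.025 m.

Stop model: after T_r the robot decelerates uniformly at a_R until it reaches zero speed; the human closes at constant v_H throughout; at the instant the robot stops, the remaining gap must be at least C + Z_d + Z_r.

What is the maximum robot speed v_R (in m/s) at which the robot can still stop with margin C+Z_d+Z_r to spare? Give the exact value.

at the boundary: (1/10)·v² + (9/25)·v + (-72/125) = 0
  disc = (9/25)² − 4·(1/10)·(-72/125) = 9/25 ; √disc = 3/5
  v_R = (−(9/25) + 3/5) / (2·(1/10)) = 6/5 m/s
check:
T_s = v_R/a_R = (6/5)/5 = 0.2400 s
reaction-phase robot travel = 1.2000·0.0400 = 0.0480 m
robot under decel: 1.2000²/(2·5.0000) = 0.1440 m
human closes 1.6000·0.2800 = 0.4480 m
margins: 0.1500+0.0150+0.0250 = 0.1900 m
sum ≈ 0.0480+0.1440+0.4480+0.1900 ≈ 0.8300 m = S ✓

v_R_max = 6/5 m/s = 1.2000 m/s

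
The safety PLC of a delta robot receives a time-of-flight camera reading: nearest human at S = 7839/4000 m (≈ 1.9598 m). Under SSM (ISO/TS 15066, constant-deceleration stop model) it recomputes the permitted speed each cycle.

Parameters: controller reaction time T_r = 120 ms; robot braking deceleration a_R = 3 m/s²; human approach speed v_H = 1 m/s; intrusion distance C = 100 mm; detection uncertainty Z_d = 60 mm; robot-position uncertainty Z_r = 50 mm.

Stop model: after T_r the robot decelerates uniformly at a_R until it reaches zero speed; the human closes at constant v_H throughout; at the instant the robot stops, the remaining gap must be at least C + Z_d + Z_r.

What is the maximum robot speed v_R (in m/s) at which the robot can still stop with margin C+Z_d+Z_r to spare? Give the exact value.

v_R_max = 41/20 m/s = 2.0500 m/s

at the boundary: (1/6)·v² + (34/75)·v + (-6519/4000) = 0
  disc = (34/75)² − 4·(1/6)·(-6519/4000) = 116281/90000 ; √disc = 341/300
  v_R = (−(34/75) + 341/300) / (2·(1/6)) = 41/20 m/s
check:
braking lasts T_s = (41/20)/3 = 0.6833 s
robot in T_r: 2.0500·0.1200 = 0.2460 m
robot under decel: 2.0500²/(2·3.0000) = 0.7004 m
person approaches 1.0000·(0.1200+0.6833) = 0.8033 m
margins: 0.1000+0.0600+0.0500 = 0.2100 m
sum ≈ 0.2460+0.7004+0.8033+0.2100 ≈ 1.9598 m = S ✓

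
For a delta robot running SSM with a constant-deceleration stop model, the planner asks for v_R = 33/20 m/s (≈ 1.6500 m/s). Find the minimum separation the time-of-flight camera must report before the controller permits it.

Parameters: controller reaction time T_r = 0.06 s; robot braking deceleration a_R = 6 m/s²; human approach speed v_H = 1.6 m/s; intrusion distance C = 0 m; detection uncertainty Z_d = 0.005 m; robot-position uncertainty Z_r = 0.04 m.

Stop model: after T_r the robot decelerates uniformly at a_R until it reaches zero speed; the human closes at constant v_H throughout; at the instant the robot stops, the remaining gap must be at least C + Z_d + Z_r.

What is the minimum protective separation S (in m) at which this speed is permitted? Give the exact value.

T_s = v_R/a_R = (33/20)/6 = 0.2750 s
reaction-phase robot travel = 1.6500·0.0600 = 0.0990 m
robot covers 1.6500·0.2750 − ½·6.0000·0.2750² = 0.2269 m while stopping
person approaches 1.6000·(0.0600+0.2750) = 0.5360 m
margins: 0.0000+0.0050+0.0400 = 0.0450 m
S_min ≈ 0.0990+0.2269+0.5360+0.0450  ⇒  S_min = 1451/1600 m

S_min = 1451/1600 m = 0.9069 m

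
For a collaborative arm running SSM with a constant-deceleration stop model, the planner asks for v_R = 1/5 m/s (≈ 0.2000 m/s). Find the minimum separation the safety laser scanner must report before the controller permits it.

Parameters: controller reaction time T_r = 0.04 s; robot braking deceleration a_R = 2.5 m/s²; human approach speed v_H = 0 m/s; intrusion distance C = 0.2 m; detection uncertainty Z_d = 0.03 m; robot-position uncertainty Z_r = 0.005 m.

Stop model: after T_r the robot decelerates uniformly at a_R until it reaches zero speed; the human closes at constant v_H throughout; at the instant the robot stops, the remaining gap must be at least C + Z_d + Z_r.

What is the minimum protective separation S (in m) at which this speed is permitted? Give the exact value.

braking lasts T_s = (1/5)/(5/2) = 0.0800 s
robot covers v_R·T_r = 0.2000·0.0400 = 0.0080 m before braking
robot covers 0.2000·0.0800 − ½·2.5000·0.0800² = 0.0080 m while stopping
person approaches 0.0000·(0.0400+0.0800) = 0.0000 m
residual clearance needed = 0.2000+0.0300+0.0050 = 0.2350 m
S_min ≈ 0.0080+0.0080+0.0000+0.2350  ⇒  S_min = 251/1000 m

S_min = 251/1000 m = 0.2510 m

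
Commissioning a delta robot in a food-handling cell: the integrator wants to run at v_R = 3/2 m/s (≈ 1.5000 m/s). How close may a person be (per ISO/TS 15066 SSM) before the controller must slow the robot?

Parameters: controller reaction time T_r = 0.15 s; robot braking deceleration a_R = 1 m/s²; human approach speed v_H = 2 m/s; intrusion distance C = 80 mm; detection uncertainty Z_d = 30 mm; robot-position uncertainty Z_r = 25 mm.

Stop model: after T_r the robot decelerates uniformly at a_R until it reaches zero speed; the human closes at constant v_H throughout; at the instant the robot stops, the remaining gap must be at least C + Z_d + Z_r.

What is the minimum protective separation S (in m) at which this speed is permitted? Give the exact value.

braking lasts T_s = (3/2)/1 = 1.5000 s
robot covers v_R·T_r = 1.5000·0.1500 = 0.2250 m before braking
robot covers 1.5000·1.5000 − ½·1.0000·1.5000² = 1.1250 m while stopping
person approaches 2.0000·(0.1500+1.5000) = 3.3000 m
margins: 0.0800+0.0300+0.0250 = 0.1350 m
S_min ≈ 0.2250+1.1250+3.3000+0.1350  ⇒  S_min = 957/200 m

S_min = 957/200 m = 4.7850 m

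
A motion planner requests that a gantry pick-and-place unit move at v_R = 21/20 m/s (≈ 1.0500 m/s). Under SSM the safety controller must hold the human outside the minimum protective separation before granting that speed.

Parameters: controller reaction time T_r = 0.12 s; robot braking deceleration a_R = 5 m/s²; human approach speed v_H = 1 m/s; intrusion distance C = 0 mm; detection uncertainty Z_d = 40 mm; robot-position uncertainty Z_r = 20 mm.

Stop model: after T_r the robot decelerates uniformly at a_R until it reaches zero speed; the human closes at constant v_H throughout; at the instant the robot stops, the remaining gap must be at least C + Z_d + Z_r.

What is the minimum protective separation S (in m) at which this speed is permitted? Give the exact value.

S_min = 501/800 m = 0.6262 m

T_s = v_R/a_R = (21/20)/5 = 0.2100 s
reaction-phase robot travel = 1.0500·0.1200 = 0.1260 m
braking distance = 1.0500²/(2·5.0000) = 0.1103 m
person approaches 1.0000·(0.1200+0.2100) = 0.3300 m
margins: 0.0000+0.0400+0.0200 = 0.0600 m
S_min ≈ 0.1260+0.1103+0.3300+0.0600  ⇒  S_min = 501/800 m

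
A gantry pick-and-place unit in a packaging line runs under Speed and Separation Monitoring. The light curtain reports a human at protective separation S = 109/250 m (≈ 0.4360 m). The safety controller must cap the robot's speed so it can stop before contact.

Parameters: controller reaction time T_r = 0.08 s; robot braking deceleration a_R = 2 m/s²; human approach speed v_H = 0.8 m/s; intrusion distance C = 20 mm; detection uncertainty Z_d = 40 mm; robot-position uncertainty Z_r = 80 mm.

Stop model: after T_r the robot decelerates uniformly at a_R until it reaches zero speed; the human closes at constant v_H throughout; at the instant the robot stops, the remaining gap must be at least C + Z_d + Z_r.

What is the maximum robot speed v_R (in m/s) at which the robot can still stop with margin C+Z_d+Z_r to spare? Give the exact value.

quadratic (1/4)·v² + (12/25)·v + (-29/125) = 0
  disc = (12/25)² − 4·(1/4)·(-29/125) = 289/625 ; √disc = 17/25
  v_R = (−(12/25) + 17/25) / (2·(1/4)) = 2/5 m/s
check:
braking lasts T_s = (2/5)/2 = 0.2000 s
robot in T_r: 0.4000·0.0800 = 0.0320 m
robot covers 0.4000·0.2000 − ½·2.0000·0.2000² = 0.0400 m while stopping
human over T_r+T_s: 0.8000·(0.0800+0.2000) = 0.2240 m
residual clearance needed = 0.0200+0.0400+0.0800 = 0.1400 m
sum ≈ 0.0320+0.0400+0.2240+0.1400 ≈ 0.4360 m = S ✓

v_R_max = 2/5 m/s = 0.4000 m/s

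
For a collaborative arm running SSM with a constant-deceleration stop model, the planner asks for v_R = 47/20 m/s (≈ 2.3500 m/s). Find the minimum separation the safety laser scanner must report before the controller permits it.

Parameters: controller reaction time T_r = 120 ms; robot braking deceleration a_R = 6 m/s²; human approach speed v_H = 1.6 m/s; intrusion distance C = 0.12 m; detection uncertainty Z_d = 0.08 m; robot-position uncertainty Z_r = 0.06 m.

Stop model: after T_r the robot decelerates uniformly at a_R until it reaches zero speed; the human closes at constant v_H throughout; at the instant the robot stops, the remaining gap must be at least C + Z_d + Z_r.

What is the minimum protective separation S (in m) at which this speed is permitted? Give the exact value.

S_min = 14567/8000 m = 1.8209 m

braking lasts T_s = (47/20)/6 = 0.3917 s
robot covers v_R·T_r = 2.3500·0.1200 = 0.2820 m before braking
robot under decel: 2.3500²/(2·6.0000) = 0.4602 m
person approaches 1.6000·(0.1200+0.3917) = 0.8187 m
residual clearance needed = 0.1200+0.0800+0.0600 = 0.2600 m
S_min ≈ 0.2820+0.4602+0.8187+0.2600  ⇒  S_min = 14567/8000 m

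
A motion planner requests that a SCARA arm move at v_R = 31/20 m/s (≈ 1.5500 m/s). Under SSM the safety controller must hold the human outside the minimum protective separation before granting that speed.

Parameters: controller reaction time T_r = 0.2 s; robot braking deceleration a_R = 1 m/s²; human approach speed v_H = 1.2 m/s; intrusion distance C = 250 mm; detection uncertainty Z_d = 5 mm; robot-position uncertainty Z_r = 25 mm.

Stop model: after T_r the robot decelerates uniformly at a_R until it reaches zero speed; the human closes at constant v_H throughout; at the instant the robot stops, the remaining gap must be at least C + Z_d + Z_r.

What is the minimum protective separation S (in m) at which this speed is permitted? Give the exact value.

stop time T_s = (31/20)/1 = 1.5500 s
reaction-phase robot travel = 1.5500·0.2000 = 0.3100 m
braking distance = 1.5500²/(2·1.0000) = 1.2012 m
human over T_r+T_s: 1.2000·(0.2000+1.5500) = 2.1000 m
margins: 0.2500+0.0050+0.0250 = 0.2800 m
S_min ≈ 0.3100+1.2012+2.1000+0.2800  ⇒  S_min = 3113/800 m

S_min = 3113/800 m = 3.8912 m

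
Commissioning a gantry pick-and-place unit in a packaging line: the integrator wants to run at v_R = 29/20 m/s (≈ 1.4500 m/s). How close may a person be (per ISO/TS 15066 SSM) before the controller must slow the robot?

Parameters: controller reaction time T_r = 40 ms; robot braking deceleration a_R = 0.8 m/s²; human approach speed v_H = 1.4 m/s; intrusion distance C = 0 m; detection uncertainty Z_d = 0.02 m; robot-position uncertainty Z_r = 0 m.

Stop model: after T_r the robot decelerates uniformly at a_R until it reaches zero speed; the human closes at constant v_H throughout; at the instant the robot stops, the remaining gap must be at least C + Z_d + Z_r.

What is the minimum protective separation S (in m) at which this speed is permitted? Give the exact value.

S_min = 63769/16000 m = 3.9856 m

braking lasts T_s = (29/20)/(4/5) = 1.8125 s
robot covers v_R·T_r = 1.4500·0.0400 = 0.0580 m before braking
braking distance = 1.4500²/(2·0.8000) = 1.3141 m
human over T_r+T_s: 1.4000·(0.0400+1.8125) = 2.5935 m
C+Z_d+Z_r = 0.0000+0.0200+0.0000 = 0.0200 m
S_min ≈ 0.0580+1.3141+2.5935+0.0200  ⇒  S_min = 63769/16000 m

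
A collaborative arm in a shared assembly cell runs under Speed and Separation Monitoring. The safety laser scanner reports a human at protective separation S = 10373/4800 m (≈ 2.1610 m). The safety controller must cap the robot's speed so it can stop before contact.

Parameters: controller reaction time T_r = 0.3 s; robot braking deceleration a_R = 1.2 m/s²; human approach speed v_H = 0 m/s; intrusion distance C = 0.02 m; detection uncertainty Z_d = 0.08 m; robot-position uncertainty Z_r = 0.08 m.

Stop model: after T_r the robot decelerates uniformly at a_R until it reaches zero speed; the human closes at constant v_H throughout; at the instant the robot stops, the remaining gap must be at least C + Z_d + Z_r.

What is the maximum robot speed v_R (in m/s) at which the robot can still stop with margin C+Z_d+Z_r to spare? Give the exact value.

v_R_max = 37/20 m/s = 1.8500 m/s

at the boundary: (5/12)·v² + (3/10)·v + (-9509/4800) = 0
  disc = (3/10)² − 4·(5/12)·(-9509/4800) = 48841/14400 ; √disc = 221/120
  v_R = (−(3/10) + 221/120) / (2·(5/12)) = 37/20 m/s
check:
stop time T_s = (37/20)/(6/5) = 1.5417 s
reaction-phase robot travel = 1.8500·0.3000 = 0.5550 m
robot covers 1.8500·1.5417 − ½·1.2000·1.5417² = 1.4260 m while stopping
person approaches 0.0000·(0.3000+1.5417) = 0.0000 m
margins: 0.0200+0.0800+0.0800 = 0.1800 m
sum ≈ 0.5550+1.4260+0.0000+0.1800 ≈ 2.1610 m = S ✓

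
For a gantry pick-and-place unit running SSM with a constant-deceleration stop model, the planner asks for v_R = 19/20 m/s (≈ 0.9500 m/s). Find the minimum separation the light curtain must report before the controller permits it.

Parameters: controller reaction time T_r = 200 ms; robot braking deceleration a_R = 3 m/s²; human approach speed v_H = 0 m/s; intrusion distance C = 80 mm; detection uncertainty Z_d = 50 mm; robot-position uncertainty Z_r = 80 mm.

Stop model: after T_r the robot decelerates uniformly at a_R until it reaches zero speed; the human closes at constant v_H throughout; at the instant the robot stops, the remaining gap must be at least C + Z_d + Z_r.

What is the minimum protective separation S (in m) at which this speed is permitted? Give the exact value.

stop time T_s = (19/20)/3 = 0.3167 s
robot in T_r: 0.9500·0.2000 = 0.1900 m
robot under decel: 0.9500²/(2·3.0000) = 0.1504 m
human over T_r+T_s: 0.0000·(0.2000+0.3167) = 0.0000 m
margins: 0.0800+0.0500+0.0800 = 0.2100 m
S_min ≈ 0.1900+0.1504+0.0000+0.2100  ⇒  S_min = 1321/2400 m

S_min = 1321/2400 m = 0.5504 m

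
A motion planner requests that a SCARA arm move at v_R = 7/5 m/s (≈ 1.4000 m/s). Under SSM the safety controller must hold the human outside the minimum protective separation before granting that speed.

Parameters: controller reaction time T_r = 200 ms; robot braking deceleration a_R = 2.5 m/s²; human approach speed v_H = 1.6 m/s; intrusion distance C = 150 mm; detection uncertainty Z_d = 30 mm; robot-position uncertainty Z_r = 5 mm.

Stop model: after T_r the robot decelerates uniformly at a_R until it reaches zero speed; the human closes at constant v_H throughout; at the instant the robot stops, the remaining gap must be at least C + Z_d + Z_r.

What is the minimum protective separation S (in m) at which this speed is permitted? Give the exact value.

braking lasts T_s = (7/5)/(5/2) = 0.5600 s
robot covers v_R·T_r = 1.4000·0.2000 = 0.2800 m before braking
robot under decel: 1.4000²/(2·2.5000) = 0.3920 m
human over T_r+T_s: 1.6000·(0.2000+0.5600) = 1.2160 m
residual clearance needed = 0.1500+0.0300+0.0050 = 0.1850 m
S_min ≈ 0.2800+0.3920+1.2160+0.1850  ⇒  S_min = 2073/1000 m

S_min = 2073/1000 m = 2.0730 m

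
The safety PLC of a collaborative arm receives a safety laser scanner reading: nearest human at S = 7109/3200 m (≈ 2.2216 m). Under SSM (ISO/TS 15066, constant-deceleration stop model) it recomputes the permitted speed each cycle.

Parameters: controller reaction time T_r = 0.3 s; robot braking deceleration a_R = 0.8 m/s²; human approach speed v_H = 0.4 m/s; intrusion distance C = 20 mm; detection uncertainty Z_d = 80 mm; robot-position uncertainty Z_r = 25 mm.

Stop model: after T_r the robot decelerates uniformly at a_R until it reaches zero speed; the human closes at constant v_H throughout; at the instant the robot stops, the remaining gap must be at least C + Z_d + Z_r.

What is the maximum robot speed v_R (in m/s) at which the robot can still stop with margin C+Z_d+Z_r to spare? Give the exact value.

at the boundary: (5/8)·v² + (4/5)·v + (-253/128) = 0
  disc = (4/5)² − 4·(5/8)·(-253/128) = 35721/6400 ; √disc = 189/80
  v_R = (−(4/5) + 189/80) / (2·(5/8)) = 5/4 m/s
check:
braking lasts T_s = (5/4)/(4/5) = 1.5625 s
robot covers v_R·T_r = 1.2500·0.3000 = 0.3750 m before braking
robot covers 1.2500·1.5625 − ½·0.8000·1.5625² = 0.9766 m while stopping
human over T_r+T_s: 0.4000·(0.3000+1.5625) = 0.7450 m
margins: 0.0200+0.0800+0.0250 = 0.1250 m
sum ≈ 0.3750+0.9766+0.7450+0.1250 ≈ 2.2216 m = S ✓

v_R_max = 5/4 m/s = 1.2500 m/s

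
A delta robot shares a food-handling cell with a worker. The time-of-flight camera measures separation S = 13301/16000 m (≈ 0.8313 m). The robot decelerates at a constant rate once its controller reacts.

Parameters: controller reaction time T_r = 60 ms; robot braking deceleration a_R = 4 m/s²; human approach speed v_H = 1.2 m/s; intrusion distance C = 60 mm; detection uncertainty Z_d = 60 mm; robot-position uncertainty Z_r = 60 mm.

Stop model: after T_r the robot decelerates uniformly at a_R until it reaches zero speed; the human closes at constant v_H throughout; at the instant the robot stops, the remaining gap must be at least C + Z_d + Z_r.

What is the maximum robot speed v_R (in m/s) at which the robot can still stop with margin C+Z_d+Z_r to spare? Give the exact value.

at the boundary: (1/8)·v² + (9/25)·v + (-9269/16000) = 0
  disc = (9/25)² − 4·(1/8)·(-9269/16000) = 67081/160000 ; √disc = 259/400
  v_R = (−(9/25) + 259/400) / (2·(1/8)) = 23/20 m/s
check:
braking lasts T_s = (23/20)/4 = 0.2875 s
robot in T_r: 1.1500·0.0600 = 0.0690 m
braking distance = 1.1500²/(2·4.0000) = 0.1653 m
person approaches 1.2000·(0.0600+0.2875) = 0.4170 m
margins: 0.0600+0.0600+0.0600 = 0.1800 m
sum ≈ 0.0690+0.1653+0.4170+0.1800 ≈ 0.8313 m = S ✓

v_R_max = 23/20 m/s = 1.1500 m/s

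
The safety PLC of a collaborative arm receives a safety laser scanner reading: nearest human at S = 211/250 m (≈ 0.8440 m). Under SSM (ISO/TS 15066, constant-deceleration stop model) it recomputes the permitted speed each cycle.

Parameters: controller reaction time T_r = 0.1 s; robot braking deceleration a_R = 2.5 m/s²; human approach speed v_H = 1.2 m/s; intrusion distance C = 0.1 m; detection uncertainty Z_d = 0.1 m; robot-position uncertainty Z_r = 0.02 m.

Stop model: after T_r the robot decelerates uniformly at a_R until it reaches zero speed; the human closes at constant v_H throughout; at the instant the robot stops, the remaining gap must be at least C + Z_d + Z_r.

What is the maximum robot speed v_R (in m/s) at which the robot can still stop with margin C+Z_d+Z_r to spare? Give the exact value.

v_R_max = 7/10 m/s = 0.7000 m/s

collect terms ⇒ (1/5)·v_R² + (29/50)·v_R + (-63/125) = 0
  disc = (29/50)² − 4·(1/5)·(-63/125) = 1849/2500 ; √disc = 43/50
  v_R = (−(29/50) + 43/50) / (2·(1/5)) = 7/10 m/s
check:
stop time T_s = (7/10)/(5/2) = 0.2800 s
reaction-phase robot travel = 0.7000·0.1000 = 0.0700 m
braking distance = 0.7000²/(2·2.5000) = 0.0980 m
human over T_r+T_s: 1.2000·(0.1000+0.2800) = 0.4560 m
margins: 0.1000+0.1000+0.0200 = 0.2200 m
sum ≈ 0.0700+0.0980+0.4560+0.2200 ≈ 0.8440 m = S ✓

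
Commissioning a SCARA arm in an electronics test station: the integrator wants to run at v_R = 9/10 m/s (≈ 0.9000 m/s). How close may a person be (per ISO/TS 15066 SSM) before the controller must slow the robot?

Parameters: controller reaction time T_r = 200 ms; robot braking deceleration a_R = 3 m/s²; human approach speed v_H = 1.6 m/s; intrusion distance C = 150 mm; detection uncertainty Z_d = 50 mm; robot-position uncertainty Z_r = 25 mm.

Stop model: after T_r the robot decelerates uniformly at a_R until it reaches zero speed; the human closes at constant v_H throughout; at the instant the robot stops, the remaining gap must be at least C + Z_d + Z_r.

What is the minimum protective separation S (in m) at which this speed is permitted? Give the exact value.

S_min = 67/50 m = 1.3400 m

T_s = v_R/a_R = (9/10)/3 = 0.3000 s
robot covers v_R·T_r = 0.9000·0.2000 = 0.1800 m before braking
robot covers 0.9000·0.3000 − ½·3.0000·0.3000² = 0.1350 m while stopping
human over T_r+T_s: 1.6000·(0.2000+0.3000) = 0.8000 m
C+Z_d+Z_r = 0.1500+0.0500+0.0250 = 0.2250 m
S_min ≈ 0.1800+0.1350+0.8000+0.2250  ⇒  S_min = 67/50 m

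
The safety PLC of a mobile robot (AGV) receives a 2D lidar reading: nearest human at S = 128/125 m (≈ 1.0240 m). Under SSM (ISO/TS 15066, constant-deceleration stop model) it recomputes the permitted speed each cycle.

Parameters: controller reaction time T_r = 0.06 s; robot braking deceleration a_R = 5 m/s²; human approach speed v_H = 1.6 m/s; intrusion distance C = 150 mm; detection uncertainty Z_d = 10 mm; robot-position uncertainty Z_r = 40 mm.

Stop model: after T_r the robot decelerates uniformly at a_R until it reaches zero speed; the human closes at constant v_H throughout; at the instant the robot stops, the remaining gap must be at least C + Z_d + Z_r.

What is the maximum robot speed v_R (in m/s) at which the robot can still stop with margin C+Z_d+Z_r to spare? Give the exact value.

collect terms ⇒ (1/10)·v_R² + (19/50)·v_R + (-91/125) = 0
  disc = (19/50)² − 4·(1/10)·(-91/125) = 1089/2500 ; √disc = 33/50
  v_R = (−(19/50) + 33/50) / (2·(1/10)) = 7/5 m/s
check:
T_s = v_R/a_R = (7/5)/5 = 0.2800 s
robot in T_r: 1.4000·0.0600 = 0.0840 m
robot under decel: 1.4000²/(2·5.0000) = 0.1960 m
human over T_r+T_s: 1.6000·(0.0600+0.2800) = 0.5440 m
margins: 0.1500+0.0100+0.0400 = 0.2000 m
sum ≈ 0.0840+0.1960+0.5440+0.2000 ≈ 1.0240 m = S ✓

v_R_max = 7/5 m/s = 1.4000 m/s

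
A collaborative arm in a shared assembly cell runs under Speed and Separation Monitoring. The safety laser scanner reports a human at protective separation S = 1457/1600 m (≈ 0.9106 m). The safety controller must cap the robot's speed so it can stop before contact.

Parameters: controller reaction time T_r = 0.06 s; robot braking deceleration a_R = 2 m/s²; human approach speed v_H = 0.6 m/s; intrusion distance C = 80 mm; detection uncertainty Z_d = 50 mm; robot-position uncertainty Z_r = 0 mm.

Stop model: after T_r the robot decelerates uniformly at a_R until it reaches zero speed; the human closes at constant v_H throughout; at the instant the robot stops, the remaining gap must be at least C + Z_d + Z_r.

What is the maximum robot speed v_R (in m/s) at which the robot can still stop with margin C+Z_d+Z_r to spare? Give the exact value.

v_R_max = 23/20 m/s = 1.1500 m/s

collect terms ⇒ (1/4)·v_R² + (9/25)·v_R + (-5957/8000) = 0
  disc = (9/25)² − 4·(1/4)·(-5957/8000) = 34969/40000 ; √disc = 187/200
  v_R = (−(9/25) + 187/200) / (2·(1/4)) = 23/20 m/s
check:
stop time T_s = (23/20)/2 = 0.5750 s
robot in T_r: 1.1500·0.0600 = 0.0690 m
robot under decel: 1.1500²/(2·2.0000) = 0.3306 m
person approaches 0.6000·(0.0600+0.5750) = 0.3810 m
residual clearance needed = 0.0800+0.0500+0.0000 = 0.1300 m
sum ≈ 0.0690+0.3306+0.3810+0.1300 ≈ 0.9106 m = S ✓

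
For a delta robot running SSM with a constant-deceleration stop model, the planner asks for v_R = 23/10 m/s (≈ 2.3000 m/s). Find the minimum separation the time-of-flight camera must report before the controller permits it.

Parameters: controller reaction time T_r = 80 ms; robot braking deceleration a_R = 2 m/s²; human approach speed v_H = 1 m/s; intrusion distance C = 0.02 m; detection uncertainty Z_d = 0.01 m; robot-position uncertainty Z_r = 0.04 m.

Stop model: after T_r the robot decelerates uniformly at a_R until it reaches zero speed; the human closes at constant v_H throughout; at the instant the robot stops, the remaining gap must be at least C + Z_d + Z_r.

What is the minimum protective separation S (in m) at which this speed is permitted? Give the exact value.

braking lasts T_s = (23/10)/2 = 1.1500 s
robot in T_r: 2.3000·0.0800 = 0.1840 m
braking distance = 2.3000²/(2·2.0000) = 1.3225 m
human closes 1.0000·1.2300 = 1.2300 m
residual clearance needed = 0.0200+0.0100+0.0400 = 0.0700 m
S_min ≈ 0.1840+1.3225+1.2300+0.0700  ⇒  S_min = 5613/2000 m

S_min = 5613/2000 m = 2.8065 m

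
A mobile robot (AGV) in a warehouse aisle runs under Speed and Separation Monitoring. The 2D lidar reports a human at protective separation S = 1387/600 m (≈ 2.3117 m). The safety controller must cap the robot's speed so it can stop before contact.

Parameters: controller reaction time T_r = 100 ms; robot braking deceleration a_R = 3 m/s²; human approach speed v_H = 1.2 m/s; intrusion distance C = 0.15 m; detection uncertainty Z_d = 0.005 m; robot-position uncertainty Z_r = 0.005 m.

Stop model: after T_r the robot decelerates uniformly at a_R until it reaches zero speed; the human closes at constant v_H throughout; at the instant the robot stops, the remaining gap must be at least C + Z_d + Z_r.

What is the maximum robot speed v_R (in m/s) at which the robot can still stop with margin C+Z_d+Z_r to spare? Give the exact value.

quadratic (1/6)·v² + (1/2)·v + (-1219/600) = 0
  disc = (1/2)² − 4·(1/6)·(-1219/600) = 361/225 ; √disc = 19/15
  v_R = (−(1/2) + 19/15) / (2·(1/6)) = 23/10 m/s
check:
stop time T_s = (23/10)/3 = 0.7667 s
reaction-phase robot travel = 2.3000·0.1000 = 0.2300 m
robot covers 2.3000·0.7667 − ½·3.0000·0.7667² = 0.8817 m while stopping
human over T_r+T_s: 1.2000·(0.1000+0.7667) = 1.0400 m
margins: 0.1500+0.0050+0.0050 = 0.1600 m
sum ≈ 0.2300+0.8817+1.0400+0.1600 ≈ 2.3117 m = S ✓

v_R_max = 23/10 m/s = 2.3000 m/s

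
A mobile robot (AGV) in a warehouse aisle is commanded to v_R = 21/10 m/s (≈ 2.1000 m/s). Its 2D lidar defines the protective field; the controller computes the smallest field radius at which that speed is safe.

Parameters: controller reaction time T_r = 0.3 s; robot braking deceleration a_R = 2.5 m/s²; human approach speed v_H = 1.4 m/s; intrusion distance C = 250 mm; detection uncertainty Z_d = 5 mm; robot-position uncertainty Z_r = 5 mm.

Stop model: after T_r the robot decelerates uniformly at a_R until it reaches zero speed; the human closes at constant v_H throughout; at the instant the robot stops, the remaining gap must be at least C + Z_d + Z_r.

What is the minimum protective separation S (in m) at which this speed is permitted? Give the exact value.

S_min = 421/125 m = 3.3680 m

braking lasts T_s = (21/10)/(5/2) = 0.8400 s
robot in T_r: 2.1000·0.3000 = 0.6300 m
braking distance = 2.1000²/(2·2.5000) = 0.8820 m
human closes 1.4000·1.1400 = 1.5960 m
margins: 0.2500+0.0050+0.0050 = 0.2600 m
S_min ≈ 0.6300+0.8820+1.5960+0.2600  ⇒  S_min = 421/125 m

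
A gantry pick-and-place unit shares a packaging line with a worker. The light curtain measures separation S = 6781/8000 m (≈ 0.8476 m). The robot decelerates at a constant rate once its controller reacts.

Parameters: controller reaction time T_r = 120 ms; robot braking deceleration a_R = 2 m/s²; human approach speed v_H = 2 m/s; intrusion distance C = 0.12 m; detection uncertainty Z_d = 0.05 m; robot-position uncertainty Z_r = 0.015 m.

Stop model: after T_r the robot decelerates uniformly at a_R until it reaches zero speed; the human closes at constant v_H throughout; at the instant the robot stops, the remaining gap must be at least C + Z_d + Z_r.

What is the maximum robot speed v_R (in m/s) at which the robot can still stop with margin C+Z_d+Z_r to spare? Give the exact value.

v_R_max = 7/20 m/s = 0.3500 m/s

quadratic (1/4)·v² + (28/25)·v + (-3381/8000) = 0
  disc = (28/25)² − 4·(1/4)·(-3381/8000) = 67081/40000 ; √disc = 259/200
  v_R = (−(28/25) + 259/200) / (2·(1/4)) = 7/20 m/s
check:
stop time T_s = (7/20)/2 = 0.1750 s
robot in T_r: 0.3500·0.1200 = 0.0420 m
robot under decel: 0.3500²/(2·2.0000) = 0.0306 m
human closes 2.0000·0.2950 = 0.5900 m
C+Z_d+Z_r = 0.1200+0.0500+0.0150 = 0.1850 m
sum ≈ 0.0420+0.0306+0.5900+0.1850 ≈ 0.8476 m = S ✓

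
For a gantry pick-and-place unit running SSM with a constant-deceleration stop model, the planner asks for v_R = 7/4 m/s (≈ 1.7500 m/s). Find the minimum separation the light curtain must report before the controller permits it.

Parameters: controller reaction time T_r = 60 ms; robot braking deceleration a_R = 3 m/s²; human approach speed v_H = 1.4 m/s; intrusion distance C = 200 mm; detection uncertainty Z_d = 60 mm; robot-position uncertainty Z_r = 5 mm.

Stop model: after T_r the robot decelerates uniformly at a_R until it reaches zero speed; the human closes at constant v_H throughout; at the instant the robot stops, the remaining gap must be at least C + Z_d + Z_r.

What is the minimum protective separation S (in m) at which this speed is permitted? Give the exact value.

T_s = v_R/a_R = (7/4)/3 = 0.5833 s
robot covers v_R·T_r = 1.7500·0.0600 = 0.1050 m before braking
braking distance = 1.7500²/(2·3.0000) = 0.5104 m
human closes 1.4000·0.6433 = 0.9007 m
residual clearance needed = 0.2000+0.0600+0.0050 = 0.2650 m
S_min ≈ 0.1050+0.5104+0.9007+0.2650  ⇒  S_min = 21373/12000 m

S_min = 21373/12000 m = 1.7811 m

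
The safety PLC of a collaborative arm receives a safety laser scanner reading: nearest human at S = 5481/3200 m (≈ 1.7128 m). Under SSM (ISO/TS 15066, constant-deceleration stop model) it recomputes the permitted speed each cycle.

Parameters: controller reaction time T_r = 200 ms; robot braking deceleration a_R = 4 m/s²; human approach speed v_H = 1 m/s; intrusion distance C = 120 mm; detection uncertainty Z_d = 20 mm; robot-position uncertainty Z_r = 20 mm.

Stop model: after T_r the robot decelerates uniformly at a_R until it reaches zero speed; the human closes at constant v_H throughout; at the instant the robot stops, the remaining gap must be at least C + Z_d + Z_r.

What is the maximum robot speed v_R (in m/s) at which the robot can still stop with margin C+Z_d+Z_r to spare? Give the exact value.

quadratic (1/8)·v² + (9/20)·v + (-4329/3200) = 0
  disc = (9/20)² − 4·(1/8)·(-4329/3200) = 225/256 ; √disc = 15/16
  v_R = (−(9/20) + 15/16) / (2·(1/8)) = 39/20 m/s
check:
stop time T_s = (39/20)/4 = 0.4875 s
reaction-phase robot travel = 1.9500·0.2000 = 0.3900 m
robot covers 1.9500·0.4875 − ½·4.0000·0.4875² = 0.4753 m while stopping
human closes 1.0000·0.6875 = 0.6875 m
residual clearance needed = 0.1200+0.0200+0.0200 = 0.1600 m
sum ≈ 0.3900+0.4753+0.6875+0.1600 ≈ 1.7128 m = S ✓

v_R_max = 39/20 m/s = 1.9500 m/s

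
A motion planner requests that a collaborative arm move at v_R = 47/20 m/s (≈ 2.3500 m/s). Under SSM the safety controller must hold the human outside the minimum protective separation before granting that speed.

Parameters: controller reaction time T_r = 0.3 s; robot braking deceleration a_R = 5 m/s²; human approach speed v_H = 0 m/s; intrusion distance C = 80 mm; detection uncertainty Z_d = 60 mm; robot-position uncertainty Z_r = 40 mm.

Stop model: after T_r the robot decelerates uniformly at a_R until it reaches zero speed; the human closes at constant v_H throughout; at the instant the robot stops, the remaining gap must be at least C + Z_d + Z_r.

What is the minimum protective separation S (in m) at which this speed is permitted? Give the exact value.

S_min = 5749/4000 m = 1.4372 m

T_s = v_R/a_R = (47/20)/5 = 0.4700 s
reaction-phase robot travel = 2.3500·0.3000 = 0.7050 m
robot covers 2.3500·0.4700 − ½·5.0000·0.4700² = 0.5523 m while stopping
human closes 0.0000·0.7700 = 0.0000 m
residual clearance needed = 0.0800+0.0600+0.0400 = 0.1800 m
S_min ≈ 0.7050+0.5523+0.0000+0.1800  ⇒  S_min = 5749/4000 m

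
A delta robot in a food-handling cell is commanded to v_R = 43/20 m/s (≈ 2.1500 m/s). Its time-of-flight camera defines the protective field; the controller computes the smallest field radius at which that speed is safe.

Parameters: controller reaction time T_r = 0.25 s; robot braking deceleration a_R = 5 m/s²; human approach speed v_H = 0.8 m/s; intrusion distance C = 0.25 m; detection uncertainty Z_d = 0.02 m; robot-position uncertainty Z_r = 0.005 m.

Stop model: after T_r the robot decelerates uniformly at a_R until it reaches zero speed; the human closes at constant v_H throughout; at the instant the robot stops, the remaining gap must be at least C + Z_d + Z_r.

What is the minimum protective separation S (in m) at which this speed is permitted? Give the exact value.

S_min = 291/160 m = 1.8188 m

braking lasts T_s = (43/20)/5 = 0.4300 s
robot in T_r: 2.1500·0.2500 = 0.5375 m
robot covers 2.1500·0.4300 − ½·5.0000·0.4300² = 0.4622 m while stopping
human closes 0.8000·0.6800 = 0.5440 m
margins: 0.2500+0.0200+0.0050 = 0.2750 m
S_min ≈ 0.5375+0.4622+0.5440+0.2750  ⇒  S_min = 291/160 m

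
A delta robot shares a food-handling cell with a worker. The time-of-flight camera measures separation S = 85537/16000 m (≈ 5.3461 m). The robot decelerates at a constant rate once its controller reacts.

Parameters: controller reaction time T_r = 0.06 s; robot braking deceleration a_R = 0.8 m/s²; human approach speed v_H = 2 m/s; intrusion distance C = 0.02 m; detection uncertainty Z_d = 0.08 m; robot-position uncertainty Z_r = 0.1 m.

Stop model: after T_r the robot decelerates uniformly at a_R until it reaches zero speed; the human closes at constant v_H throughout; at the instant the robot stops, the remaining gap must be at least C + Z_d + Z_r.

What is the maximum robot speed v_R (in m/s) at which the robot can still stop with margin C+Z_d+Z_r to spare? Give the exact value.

v_R_max = 29/20 m/s = 1.4500 m/s

collect terms ⇒ (5/8)·v_R² + (64/25)·v_R + (-80417/16000) = 0
  disc = (64/25)² − 4·(5/8)·(-80417/16000) = 3059001/160000 ; √disc = 1749/400
  v_R = (−(64/25) + 1749/400) / (2·(5/8)) = 29/20 m/s
check:
stop time T_s = (29/20)/(4/5) = 1.8125 s
robot in T_r: 1.4500·0.0600 = 0.0870 m
robot under decel: 1.4500²/(2·0.8000) = 1.3141 m
human over T_r+T_s: 2.0000·(0.0600+1.8125) = 3.7450 m
residual clearance needed = 0.0200+0.0800+0.1000 = 0.2000 m
sum ≈ 0.0870+1.3141+3.7450+0.2000 ≈ 5.3461 m = S ✓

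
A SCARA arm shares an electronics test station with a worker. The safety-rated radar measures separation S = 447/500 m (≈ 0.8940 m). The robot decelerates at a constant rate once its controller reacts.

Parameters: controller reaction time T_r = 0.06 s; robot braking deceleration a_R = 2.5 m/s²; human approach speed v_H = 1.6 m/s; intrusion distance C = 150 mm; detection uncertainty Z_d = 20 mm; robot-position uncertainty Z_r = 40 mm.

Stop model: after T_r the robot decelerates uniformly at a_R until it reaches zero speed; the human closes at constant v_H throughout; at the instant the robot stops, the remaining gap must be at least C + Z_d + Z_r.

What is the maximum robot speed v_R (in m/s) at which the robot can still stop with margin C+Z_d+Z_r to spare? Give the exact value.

collect terms ⇒ (1/5)·v_R² + (7/10)·v_R + (-147/250) = 0
  disc = (7/10)² − 4·(1/5)·(-147/250) = 2401/2500 ; √disc = 49/50
  v_R = (−(7/10) + 49/50) / (2·(1/5)) = 7/10 m/s
check:
T_s = v_R/a_R = (7/10)/(5/2) = 0.2800 s
robot in T_r: 0.7000·0.0600 = 0.0420 m
robot under decel: 0.7000²/(2·2.5000) = 0.0980 m
person approaches 1.6000·(0.0600+0.2800) = 0.5440 m
residual clearance needed = 0.1500+0.0200+0.0400 = 0.2100 m
sum ≈ 0.0420+0.0980+0.5440+0.2100 ≈ 0.8940 m = S ✓

v_R_max = 7/10 m/s = 0.7000 m/s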